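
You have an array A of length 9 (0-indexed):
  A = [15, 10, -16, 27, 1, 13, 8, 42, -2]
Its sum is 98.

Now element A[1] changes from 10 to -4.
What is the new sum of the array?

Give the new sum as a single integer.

Old value at index 1: 10
New value at index 1: -4
Delta = -4 - 10 = -14
New sum = old_sum + delta = 98 + (-14) = 84

Answer: 84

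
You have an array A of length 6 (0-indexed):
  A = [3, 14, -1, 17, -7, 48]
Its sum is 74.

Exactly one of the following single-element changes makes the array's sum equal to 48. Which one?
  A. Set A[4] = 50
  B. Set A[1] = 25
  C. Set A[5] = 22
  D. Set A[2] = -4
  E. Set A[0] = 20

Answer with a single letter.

Answer: C

Derivation:
Option A: A[4] -7->50, delta=57, new_sum=74+(57)=131
Option B: A[1] 14->25, delta=11, new_sum=74+(11)=85
Option C: A[5] 48->22, delta=-26, new_sum=74+(-26)=48 <-- matches target
Option D: A[2] -1->-4, delta=-3, new_sum=74+(-3)=71
Option E: A[0] 3->20, delta=17, new_sum=74+(17)=91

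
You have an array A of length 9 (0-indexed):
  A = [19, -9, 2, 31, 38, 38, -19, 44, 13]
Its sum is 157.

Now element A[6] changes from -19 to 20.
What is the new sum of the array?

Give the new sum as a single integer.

Answer: 196

Derivation:
Old value at index 6: -19
New value at index 6: 20
Delta = 20 - -19 = 39
New sum = old_sum + delta = 157 + (39) = 196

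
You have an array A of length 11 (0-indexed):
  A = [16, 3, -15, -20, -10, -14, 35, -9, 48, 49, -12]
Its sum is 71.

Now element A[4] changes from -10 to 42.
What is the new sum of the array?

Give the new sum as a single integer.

Old value at index 4: -10
New value at index 4: 42
Delta = 42 - -10 = 52
New sum = old_sum + delta = 71 + (52) = 123

Answer: 123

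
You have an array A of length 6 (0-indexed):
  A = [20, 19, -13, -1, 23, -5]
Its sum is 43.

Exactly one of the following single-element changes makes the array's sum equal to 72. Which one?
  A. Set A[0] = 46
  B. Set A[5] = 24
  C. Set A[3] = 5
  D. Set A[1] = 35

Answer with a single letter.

Option A: A[0] 20->46, delta=26, new_sum=43+(26)=69
Option B: A[5] -5->24, delta=29, new_sum=43+(29)=72 <-- matches target
Option C: A[3] -1->5, delta=6, new_sum=43+(6)=49
Option D: A[1] 19->35, delta=16, new_sum=43+(16)=59

Answer: B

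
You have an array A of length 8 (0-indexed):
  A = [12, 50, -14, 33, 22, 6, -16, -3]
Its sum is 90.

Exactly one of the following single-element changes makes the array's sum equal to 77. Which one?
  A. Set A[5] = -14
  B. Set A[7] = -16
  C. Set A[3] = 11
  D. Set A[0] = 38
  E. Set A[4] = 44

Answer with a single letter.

Answer: B

Derivation:
Option A: A[5] 6->-14, delta=-20, new_sum=90+(-20)=70
Option B: A[7] -3->-16, delta=-13, new_sum=90+(-13)=77 <-- matches target
Option C: A[3] 33->11, delta=-22, new_sum=90+(-22)=68
Option D: A[0] 12->38, delta=26, new_sum=90+(26)=116
Option E: A[4] 22->44, delta=22, new_sum=90+(22)=112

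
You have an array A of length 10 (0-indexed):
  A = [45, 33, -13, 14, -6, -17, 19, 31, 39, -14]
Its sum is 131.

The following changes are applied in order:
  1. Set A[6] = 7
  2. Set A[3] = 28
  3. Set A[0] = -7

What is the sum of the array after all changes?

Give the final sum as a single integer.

Initial sum: 131
Change 1: A[6] 19 -> 7, delta = -12, sum = 119
Change 2: A[3] 14 -> 28, delta = 14, sum = 133
Change 3: A[0] 45 -> -7, delta = -52, sum = 81

Answer: 81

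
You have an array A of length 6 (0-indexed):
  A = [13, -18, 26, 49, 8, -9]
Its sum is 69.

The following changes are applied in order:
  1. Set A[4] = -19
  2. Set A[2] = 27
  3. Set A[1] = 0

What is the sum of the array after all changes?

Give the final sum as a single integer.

Answer: 61

Derivation:
Initial sum: 69
Change 1: A[4] 8 -> -19, delta = -27, sum = 42
Change 2: A[2] 26 -> 27, delta = 1, sum = 43
Change 3: A[1] -18 -> 0, delta = 18, sum = 61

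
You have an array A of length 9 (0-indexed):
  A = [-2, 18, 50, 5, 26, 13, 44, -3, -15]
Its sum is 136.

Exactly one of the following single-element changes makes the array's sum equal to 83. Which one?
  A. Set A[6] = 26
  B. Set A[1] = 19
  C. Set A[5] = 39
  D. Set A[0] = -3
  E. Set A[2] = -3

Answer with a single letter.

Option A: A[6] 44->26, delta=-18, new_sum=136+(-18)=118
Option B: A[1] 18->19, delta=1, new_sum=136+(1)=137
Option C: A[5] 13->39, delta=26, new_sum=136+(26)=162
Option D: A[0] -2->-3, delta=-1, new_sum=136+(-1)=135
Option E: A[2] 50->-3, delta=-53, new_sum=136+(-53)=83 <-- matches target

Answer: E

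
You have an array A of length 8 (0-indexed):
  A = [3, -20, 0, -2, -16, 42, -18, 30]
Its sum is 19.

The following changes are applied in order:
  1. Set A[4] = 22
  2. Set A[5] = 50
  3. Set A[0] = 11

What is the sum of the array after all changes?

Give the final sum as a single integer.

Initial sum: 19
Change 1: A[4] -16 -> 22, delta = 38, sum = 57
Change 2: A[5] 42 -> 50, delta = 8, sum = 65
Change 3: A[0] 3 -> 11, delta = 8, sum = 73

Answer: 73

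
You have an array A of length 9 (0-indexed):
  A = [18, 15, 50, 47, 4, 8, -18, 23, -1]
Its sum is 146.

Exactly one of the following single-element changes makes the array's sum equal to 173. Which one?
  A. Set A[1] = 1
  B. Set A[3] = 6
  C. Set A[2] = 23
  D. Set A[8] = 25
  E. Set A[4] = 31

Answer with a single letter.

Answer: E

Derivation:
Option A: A[1] 15->1, delta=-14, new_sum=146+(-14)=132
Option B: A[3] 47->6, delta=-41, new_sum=146+(-41)=105
Option C: A[2] 50->23, delta=-27, new_sum=146+(-27)=119
Option D: A[8] -1->25, delta=26, new_sum=146+(26)=172
Option E: A[4] 4->31, delta=27, new_sum=146+(27)=173 <-- matches target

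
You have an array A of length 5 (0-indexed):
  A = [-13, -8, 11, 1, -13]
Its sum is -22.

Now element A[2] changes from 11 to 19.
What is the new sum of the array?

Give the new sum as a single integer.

Old value at index 2: 11
New value at index 2: 19
Delta = 19 - 11 = 8
New sum = old_sum + delta = -22 + (8) = -14

Answer: -14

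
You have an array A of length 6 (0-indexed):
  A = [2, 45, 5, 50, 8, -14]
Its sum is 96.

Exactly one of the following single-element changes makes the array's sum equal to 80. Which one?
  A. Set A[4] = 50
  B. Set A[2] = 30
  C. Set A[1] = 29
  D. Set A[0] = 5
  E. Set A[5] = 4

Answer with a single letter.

Option A: A[4] 8->50, delta=42, new_sum=96+(42)=138
Option B: A[2] 5->30, delta=25, new_sum=96+(25)=121
Option C: A[1] 45->29, delta=-16, new_sum=96+(-16)=80 <-- matches target
Option D: A[0] 2->5, delta=3, new_sum=96+(3)=99
Option E: A[5] -14->4, delta=18, new_sum=96+(18)=114

Answer: C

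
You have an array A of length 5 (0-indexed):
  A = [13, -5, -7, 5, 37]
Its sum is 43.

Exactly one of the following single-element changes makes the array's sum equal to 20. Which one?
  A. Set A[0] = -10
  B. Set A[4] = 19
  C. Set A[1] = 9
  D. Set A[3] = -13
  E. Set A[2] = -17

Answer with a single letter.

Option A: A[0] 13->-10, delta=-23, new_sum=43+(-23)=20 <-- matches target
Option B: A[4] 37->19, delta=-18, new_sum=43+(-18)=25
Option C: A[1] -5->9, delta=14, new_sum=43+(14)=57
Option D: A[3] 5->-13, delta=-18, new_sum=43+(-18)=25
Option E: A[2] -7->-17, delta=-10, new_sum=43+(-10)=33

Answer: A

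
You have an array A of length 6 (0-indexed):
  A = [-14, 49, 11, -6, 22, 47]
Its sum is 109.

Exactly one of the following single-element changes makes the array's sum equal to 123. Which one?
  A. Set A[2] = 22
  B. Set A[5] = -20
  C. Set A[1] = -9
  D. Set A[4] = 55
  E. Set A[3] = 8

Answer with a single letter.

Answer: E

Derivation:
Option A: A[2] 11->22, delta=11, new_sum=109+(11)=120
Option B: A[5] 47->-20, delta=-67, new_sum=109+(-67)=42
Option C: A[1] 49->-9, delta=-58, new_sum=109+(-58)=51
Option D: A[4] 22->55, delta=33, new_sum=109+(33)=142
Option E: A[3] -6->8, delta=14, new_sum=109+(14)=123 <-- matches target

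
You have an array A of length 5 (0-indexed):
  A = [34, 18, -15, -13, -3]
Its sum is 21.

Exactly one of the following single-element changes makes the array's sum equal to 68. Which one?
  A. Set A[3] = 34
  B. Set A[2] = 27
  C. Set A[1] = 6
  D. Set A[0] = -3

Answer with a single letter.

Option A: A[3] -13->34, delta=47, new_sum=21+(47)=68 <-- matches target
Option B: A[2] -15->27, delta=42, new_sum=21+(42)=63
Option C: A[1] 18->6, delta=-12, new_sum=21+(-12)=9
Option D: A[0] 34->-3, delta=-37, new_sum=21+(-37)=-16

Answer: A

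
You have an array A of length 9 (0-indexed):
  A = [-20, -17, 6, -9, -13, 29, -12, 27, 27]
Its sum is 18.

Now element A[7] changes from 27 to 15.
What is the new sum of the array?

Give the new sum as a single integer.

Old value at index 7: 27
New value at index 7: 15
Delta = 15 - 27 = -12
New sum = old_sum + delta = 18 + (-12) = 6

Answer: 6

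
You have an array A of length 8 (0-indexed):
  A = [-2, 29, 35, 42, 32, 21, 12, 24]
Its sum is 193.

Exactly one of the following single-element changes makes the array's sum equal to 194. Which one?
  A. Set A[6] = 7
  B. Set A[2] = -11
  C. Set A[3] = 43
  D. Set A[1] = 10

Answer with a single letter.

Answer: C

Derivation:
Option A: A[6] 12->7, delta=-5, new_sum=193+(-5)=188
Option B: A[2] 35->-11, delta=-46, new_sum=193+(-46)=147
Option C: A[3] 42->43, delta=1, new_sum=193+(1)=194 <-- matches target
Option D: A[1] 29->10, delta=-19, new_sum=193+(-19)=174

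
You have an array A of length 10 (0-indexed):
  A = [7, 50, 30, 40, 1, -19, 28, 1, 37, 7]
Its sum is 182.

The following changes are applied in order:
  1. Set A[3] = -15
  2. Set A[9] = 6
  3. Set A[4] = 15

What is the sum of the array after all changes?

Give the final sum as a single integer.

Initial sum: 182
Change 1: A[3] 40 -> -15, delta = -55, sum = 127
Change 2: A[9] 7 -> 6, delta = -1, sum = 126
Change 3: A[4] 1 -> 15, delta = 14, sum = 140

Answer: 140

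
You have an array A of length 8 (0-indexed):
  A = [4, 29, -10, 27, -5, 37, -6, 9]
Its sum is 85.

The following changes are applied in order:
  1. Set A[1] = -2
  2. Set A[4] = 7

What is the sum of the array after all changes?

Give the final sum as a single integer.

Answer: 66

Derivation:
Initial sum: 85
Change 1: A[1] 29 -> -2, delta = -31, sum = 54
Change 2: A[4] -5 -> 7, delta = 12, sum = 66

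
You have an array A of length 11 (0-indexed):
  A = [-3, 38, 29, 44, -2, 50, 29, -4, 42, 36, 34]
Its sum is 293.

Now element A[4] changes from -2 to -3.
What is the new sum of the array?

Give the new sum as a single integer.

Answer: 292

Derivation:
Old value at index 4: -2
New value at index 4: -3
Delta = -3 - -2 = -1
New sum = old_sum + delta = 293 + (-1) = 292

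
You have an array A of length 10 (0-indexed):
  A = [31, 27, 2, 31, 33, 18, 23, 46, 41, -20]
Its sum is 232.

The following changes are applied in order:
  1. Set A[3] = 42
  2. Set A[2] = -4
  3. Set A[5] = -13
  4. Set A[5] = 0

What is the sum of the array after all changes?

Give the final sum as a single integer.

Initial sum: 232
Change 1: A[3] 31 -> 42, delta = 11, sum = 243
Change 2: A[2] 2 -> -4, delta = -6, sum = 237
Change 3: A[5] 18 -> -13, delta = -31, sum = 206
Change 4: A[5] -13 -> 0, delta = 13, sum = 219

Answer: 219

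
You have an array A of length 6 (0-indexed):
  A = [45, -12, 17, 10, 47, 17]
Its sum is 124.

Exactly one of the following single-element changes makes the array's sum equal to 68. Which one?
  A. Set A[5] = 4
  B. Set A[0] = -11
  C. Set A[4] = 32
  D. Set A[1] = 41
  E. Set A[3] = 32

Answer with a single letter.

Answer: B

Derivation:
Option A: A[5] 17->4, delta=-13, new_sum=124+(-13)=111
Option B: A[0] 45->-11, delta=-56, new_sum=124+(-56)=68 <-- matches target
Option C: A[4] 47->32, delta=-15, new_sum=124+(-15)=109
Option D: A[1] -12->41, delta=53, new_sum=124+(53)=177
Option E: A[3] 10->32, delta=22, new_sum=124+(22)=146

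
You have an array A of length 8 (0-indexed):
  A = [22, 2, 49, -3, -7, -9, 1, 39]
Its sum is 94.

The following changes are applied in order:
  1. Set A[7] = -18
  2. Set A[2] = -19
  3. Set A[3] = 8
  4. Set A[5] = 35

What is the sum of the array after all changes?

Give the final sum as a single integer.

Answer: 24

Derivation:
Initial sum: 94
Change 1: A[7] 39 -> -18, delta = -57, sum = 37
Change 2: A[2] 49 -> -19, delta = -68, sum = -31
Change 3: A[3] -3 -> 8, delta = 11, sum = -20
Change 4: A[5] -9 -> 35, delta = 44, sum = 24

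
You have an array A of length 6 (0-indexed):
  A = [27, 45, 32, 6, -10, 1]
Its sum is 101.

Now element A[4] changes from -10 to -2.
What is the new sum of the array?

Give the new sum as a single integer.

Answer: 109

Derivation:
Old value at index 4: -10
New value at index 4: -2
Delta = -2 - -10 = 8
New sum = old_sum + delta = 101 + (8) = 109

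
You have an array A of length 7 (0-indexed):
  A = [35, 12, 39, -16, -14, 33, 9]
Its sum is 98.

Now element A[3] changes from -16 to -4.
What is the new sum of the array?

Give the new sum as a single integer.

Old value at index 3: -16
New value at index 3: -4
Delta = -4 - -16 = 12
New sum = old_sum + delta = 98 + (12) = 110

Answer: 110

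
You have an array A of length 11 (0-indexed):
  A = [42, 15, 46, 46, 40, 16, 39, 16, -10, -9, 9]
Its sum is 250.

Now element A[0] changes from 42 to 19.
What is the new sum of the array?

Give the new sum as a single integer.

Old value at index 0: 42
New value at index 0: 19
Delta = 19 - 42 = -23
New sum = old_sum + delta = 250 + (-23) = 227

Answer: 227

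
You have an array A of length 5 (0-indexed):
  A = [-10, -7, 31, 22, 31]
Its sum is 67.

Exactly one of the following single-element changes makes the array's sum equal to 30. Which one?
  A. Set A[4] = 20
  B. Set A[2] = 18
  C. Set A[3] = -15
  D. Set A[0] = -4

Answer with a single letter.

Option A: A[4] 31->20, delta=-11, new_sum=67+(-11)=56
Option B: A[2] 31->18, delta=-13, new_sum=67+(-13)=54
Option C: A[3] 22->-15, delta=-37, new_sum=67+(-37)=30 <-- matches target
Option D: A[0] -10->-4, delta=6, new_sum=67+(6)=73

Answer: C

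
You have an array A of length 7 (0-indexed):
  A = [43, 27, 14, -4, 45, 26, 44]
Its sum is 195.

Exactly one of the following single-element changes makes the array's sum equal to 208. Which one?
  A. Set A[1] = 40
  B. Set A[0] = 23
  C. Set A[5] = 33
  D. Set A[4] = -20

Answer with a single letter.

Answer: A

Derivation:
Option A: A[1] 27->40, delta=13, new_sum=195+(13)=208 <-- matches target
Option B: A[0] 43->23, delta=-20, new_sum=195+(-20)=175
Option C: A[5] 26->33, delta=7, new_sum=195+(7)=202
Option D: A[4] 45->-20, delta=-65, new_sum=195+(-65)=130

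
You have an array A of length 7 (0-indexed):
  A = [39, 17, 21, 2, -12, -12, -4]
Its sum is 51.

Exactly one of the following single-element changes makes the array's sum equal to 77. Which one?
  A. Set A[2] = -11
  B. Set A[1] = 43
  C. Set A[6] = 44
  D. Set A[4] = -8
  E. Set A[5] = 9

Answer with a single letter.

Option A: A[2] 21->-11, delta=-32, new_sum=51+(-32)=19
Option B: A[1] 17->43, delta=26, new_sum=51+(26)=77 <-- matches target
Option C: A[6] -4->44, delta=48, new_sum=51+(48)=99
Option D: A[4] -12->-8, delta=4, new_sum=51+(4)=55
Option E: A[5] -12->9, delta=21, new_sum=51+(21)=72

Answer: B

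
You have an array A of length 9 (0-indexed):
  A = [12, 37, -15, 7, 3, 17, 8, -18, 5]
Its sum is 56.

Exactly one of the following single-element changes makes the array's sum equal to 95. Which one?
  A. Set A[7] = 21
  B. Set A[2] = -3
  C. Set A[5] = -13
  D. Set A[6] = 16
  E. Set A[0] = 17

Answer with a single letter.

Answer: A

Derivation:
Option A: A[7] -18->21, delta=39, new_sum=56+(39)=95 <-- matches target
Option B: A[2] -15->-3, delta=12, new_sum=56+(12)=68
Option C: A[5] 17->-13, delta=-30, new_sum=56+(-30)=26
Option D: A[6] 8->16, delta=8, new_sum=56+(8)=64
Option E: A[0] 12->17, delta=5, new_sum=56+(5)=61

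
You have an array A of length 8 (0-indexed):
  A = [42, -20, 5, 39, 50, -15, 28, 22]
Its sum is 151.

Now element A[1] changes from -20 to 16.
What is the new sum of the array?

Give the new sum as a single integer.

Answer: 187

Derivation:
Old value at index 1: -20
New value at index 1: 16
Delta = 16 - -20 = 36
New sum = old_sum + delta = 151 + (36) = 187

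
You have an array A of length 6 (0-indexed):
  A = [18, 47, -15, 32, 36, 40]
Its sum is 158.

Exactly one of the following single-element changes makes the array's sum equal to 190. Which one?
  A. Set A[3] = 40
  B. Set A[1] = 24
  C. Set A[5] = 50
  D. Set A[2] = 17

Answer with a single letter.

Option A: A[3] 32->40, delta=8, new_sum=158+(8)=166
Option B: A[1] 47->24, delta=-23, new_sum=158+(-23)=135
Option C: A[5] 40->50, delta=10, new_sum=158+(10)=168
Option D: A[2] -15->17, delta=32, new_sum=158+(32)=190 <-- matches target

Answer: D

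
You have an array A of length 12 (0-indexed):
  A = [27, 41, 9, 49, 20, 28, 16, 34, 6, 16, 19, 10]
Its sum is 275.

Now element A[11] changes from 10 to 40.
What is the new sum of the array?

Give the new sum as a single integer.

Old value at index 11: 10
New value at index 11: 40
Delta = 40 - 10 = 30
New sum = old_sum + delta = 275 + (30) = 305

Answer: 305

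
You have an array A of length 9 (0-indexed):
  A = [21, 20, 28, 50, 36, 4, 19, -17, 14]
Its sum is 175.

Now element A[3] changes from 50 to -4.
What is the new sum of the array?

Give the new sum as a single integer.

Old value at index 3: 50
New value at index 3: -4
Delta = -4 - 50 = -54
New sum = old_sum + delta = 175 + (-54) = 121

Answer: 121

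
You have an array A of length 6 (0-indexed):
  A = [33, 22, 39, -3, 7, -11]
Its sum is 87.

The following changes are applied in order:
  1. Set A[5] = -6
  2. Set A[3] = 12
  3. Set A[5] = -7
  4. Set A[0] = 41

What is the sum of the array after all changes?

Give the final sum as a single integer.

Initial sum: 87
Change 1: A[5] -11 -> -6, delta = 5, sum = 92
Change 2: A[3] -3 -> 12, delta = 15, sum = 107
Change 3: A[5] -6 -> -7, delta = -1, sum = 106
Change 4: A[0] 33 -> 41, delta = 8, sum = 114

Answer: 114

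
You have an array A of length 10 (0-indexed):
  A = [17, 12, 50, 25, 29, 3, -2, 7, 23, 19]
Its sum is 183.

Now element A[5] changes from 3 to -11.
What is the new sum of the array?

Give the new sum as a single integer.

Answer: 169

Derivation:
Old value at index 5: 3
New value at index 5: -11
Delta = -11 - 3 = -14
New sum = old_sum + delta = 183 + (-14) = 169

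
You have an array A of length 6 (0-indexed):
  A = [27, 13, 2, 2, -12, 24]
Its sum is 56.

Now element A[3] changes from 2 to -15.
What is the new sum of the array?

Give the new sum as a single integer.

Answer: 39

Derivation:
Old value at index 3: 2
New value at index 3: -15
Delta = -15 - 2 = -17
New sum = old_sum + delta = 56 + (-17) = 39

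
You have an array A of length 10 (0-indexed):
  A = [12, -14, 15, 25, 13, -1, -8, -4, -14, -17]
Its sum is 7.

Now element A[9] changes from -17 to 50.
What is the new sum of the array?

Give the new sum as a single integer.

Answer: 74

Derivation:
Old value at index 9: -17
New value at index 9: 50
Delta = 50 - -17 = 67
New sum = old_sum + delta = 7 + (67) = 74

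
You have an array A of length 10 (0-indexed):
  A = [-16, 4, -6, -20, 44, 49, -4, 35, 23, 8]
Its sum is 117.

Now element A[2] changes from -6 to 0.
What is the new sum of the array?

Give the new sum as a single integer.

Old value at index 2: -6
New value at index 2: 0
Delta = 0 - -6 = 6
New sum = old_sum + delta = 117 + (6) = 123

Answer: 123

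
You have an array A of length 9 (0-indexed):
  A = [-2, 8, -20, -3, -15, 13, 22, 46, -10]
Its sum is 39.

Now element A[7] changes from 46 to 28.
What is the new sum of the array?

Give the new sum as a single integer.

Answer: 21

Derivation:
Old value at index 7: 46
New value at index 7: 28
Delta = 28 - 46 = -18
New sum = old_sum + delta = 39 + (-18) = 21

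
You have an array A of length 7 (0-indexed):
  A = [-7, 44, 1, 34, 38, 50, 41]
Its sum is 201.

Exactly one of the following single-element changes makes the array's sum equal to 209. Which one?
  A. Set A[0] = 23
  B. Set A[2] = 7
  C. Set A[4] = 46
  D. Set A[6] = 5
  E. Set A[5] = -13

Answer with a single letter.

Option A: A[0] -7->23, delta=30, new_sum=201+(30)=231
Option B: A[2] 1->7, delta=6, new_sum=201+(6)=207
Option C: A[4] 38->46, delta=8, new_sum=201+(8)=209 <-- matches target
Option D: A[6] 41->5, delta=-36, new_sum=201+(-36)=165
Option E: A[5] 50->-13, delta=-63, new_sum=201+(-63)=138

Answer: C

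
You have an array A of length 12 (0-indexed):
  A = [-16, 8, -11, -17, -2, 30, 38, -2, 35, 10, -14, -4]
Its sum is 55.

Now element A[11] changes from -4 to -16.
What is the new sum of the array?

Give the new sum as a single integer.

Answer: 43

Derivation:
Old value at index 11: -4
New value at index 11: -16
Delta = -16 - -4 = -12
New sum = old_sum + delta = 55 + (-12) = 43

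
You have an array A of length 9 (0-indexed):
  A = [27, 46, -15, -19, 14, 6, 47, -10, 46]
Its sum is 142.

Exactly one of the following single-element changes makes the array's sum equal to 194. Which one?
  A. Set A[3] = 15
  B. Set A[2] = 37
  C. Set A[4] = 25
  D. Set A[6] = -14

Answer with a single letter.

Answer: B

Derivation:
Option A: A[3] -19->15, delta=34, new_sum=142+(34)=176
Option B: A[2] -15->37, delta=52, new_sum=142+(52)=194 <-- matches target
Option C: A[4] 14->25, delta=11, new_sum=142+(11)=153
Option D: A[6] 47->-14, delta=-61, new_sum=142+(-61)=81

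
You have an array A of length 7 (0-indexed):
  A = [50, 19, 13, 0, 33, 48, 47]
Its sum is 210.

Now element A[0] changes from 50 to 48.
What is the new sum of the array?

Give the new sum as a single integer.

Old value at index 0: 50
New value at index 0: 48
Delta = 48 - 50 = -2
New sum = old_sum + delta = 210 + (-2) = 208

Answer: 208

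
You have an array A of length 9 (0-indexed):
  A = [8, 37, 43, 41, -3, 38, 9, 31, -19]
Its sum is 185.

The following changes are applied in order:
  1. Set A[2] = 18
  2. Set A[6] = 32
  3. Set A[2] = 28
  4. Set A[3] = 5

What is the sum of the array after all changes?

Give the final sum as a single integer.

Initial sum: 185
Change 1: A[2] 43 -> 18, delta = -25, sum = 160
Change 2: A[6] 9 -> 32, delta = 23, sum = 183
Change 3: A[2] 18 -> 28, delta = 10, sum = 193
Change 4: A[3] 41 -> 5, delta = -36, sum = 157

Answer: 157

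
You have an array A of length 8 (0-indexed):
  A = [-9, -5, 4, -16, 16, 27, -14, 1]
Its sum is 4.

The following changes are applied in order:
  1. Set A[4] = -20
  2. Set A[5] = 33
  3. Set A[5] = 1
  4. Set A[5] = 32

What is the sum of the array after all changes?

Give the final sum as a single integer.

Answer: -27

Derivation:
Initial sum: 4
Change 1: A[4] 16 -> -20, delta = -36, sum = -32
Change 2: A[5] 27 -> 33, delta = 6, sum = -26
Change 3: A[5] 33 -> 1, delta = -32, sum = -58
Change 4: A[5] 1 -> 32, delta = 31, sum = -27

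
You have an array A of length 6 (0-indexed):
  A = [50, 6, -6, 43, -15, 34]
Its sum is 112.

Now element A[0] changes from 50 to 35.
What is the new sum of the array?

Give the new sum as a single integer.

Old value at index 0: 50
New value at index 0: 35
Delta = 35 - 50 = -15
New sum = old_sum + delta = 112 + (-15) = 97

Answer: 97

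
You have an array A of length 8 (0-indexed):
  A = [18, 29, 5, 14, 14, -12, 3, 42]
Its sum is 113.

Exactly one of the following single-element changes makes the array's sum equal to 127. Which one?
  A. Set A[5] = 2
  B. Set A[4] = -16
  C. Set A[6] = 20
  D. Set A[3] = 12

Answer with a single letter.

Option A: A[5] -12->2, delta=14, new_sum=113+(14)=127 <-- matches target
Option B: A[4] 14->-16, delta=-30, new_sum=113+(-30)=83
Option C: A[6] 3->20, delta=17, new_sum=113+(17)=130
Option D: A[3] 14->12, delta=-2, new_sum=113+(-2)=111

Answer: A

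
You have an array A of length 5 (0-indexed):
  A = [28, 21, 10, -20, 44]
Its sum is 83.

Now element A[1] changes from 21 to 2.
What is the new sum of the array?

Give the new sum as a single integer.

Answer: 64

Derivation:
Old value at index 1: 21
New value at index 1: 2
Delta = 2 - 21 = -19
New sum = old_sum + delta = 83 + (-19) = 64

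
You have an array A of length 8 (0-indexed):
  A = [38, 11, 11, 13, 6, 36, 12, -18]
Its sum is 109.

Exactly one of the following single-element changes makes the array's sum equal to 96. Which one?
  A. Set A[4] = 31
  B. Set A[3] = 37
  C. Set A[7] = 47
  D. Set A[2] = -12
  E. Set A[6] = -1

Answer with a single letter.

Option A: A[4] 6->31, delta=25, new_sum=109+(25)=134
Option B: A[3] 13->37, delta=24, new_sum=109+(24)=133
Option C: A[7] -18->47, delta=65, new_sum=109+(65)=174
Option D: A[2] 11->-12, delta=-23, new_sum=109+(-23)=86
Option E: A[6] 12->-1, delta=-13, new_sum=109+(-13)=96 <-- matches target

Answer: E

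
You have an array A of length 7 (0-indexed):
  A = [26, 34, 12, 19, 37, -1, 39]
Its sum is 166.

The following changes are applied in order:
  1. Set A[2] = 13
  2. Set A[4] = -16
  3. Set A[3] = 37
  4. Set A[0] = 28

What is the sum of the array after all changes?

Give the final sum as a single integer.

Answer: 134

Derivation:
Initial sum: 166
Change 1: A[2] 12 -> 13, delta = 1, sum = 167
Change 2: A[4] 37 -> -16, delta = -53, sum = 114
Change 3: A[3] 19 -> 37, delta = 18, sum = 132
Change 4: A[0] 26 -> 28, delta = 2, sum = 134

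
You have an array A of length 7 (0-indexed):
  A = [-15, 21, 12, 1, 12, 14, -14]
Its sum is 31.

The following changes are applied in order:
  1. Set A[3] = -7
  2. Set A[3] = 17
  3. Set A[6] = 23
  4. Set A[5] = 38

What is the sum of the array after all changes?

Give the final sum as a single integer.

Answer: 108

Derivation:
Initial sum: 31
Change 1: A[3] 1 -> -7, delta = -8, sum = 23
Change 2: A[3] -7 -> 17, delta = 24, sum = 47
Change 3: A[6] -14 -> 23, delta = 37, sum = 84
Change 4: A[5] 14 -> 38, delta = 24, sum = 108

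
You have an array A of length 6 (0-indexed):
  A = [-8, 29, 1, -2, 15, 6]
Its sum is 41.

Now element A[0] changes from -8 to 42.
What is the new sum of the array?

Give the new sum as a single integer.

Old value at index 0: -8
New value at index 0: 42
Delta = 42 - -8 = 50
New sum = old_sum + delta = 41 + (50) = 91

Answer: 91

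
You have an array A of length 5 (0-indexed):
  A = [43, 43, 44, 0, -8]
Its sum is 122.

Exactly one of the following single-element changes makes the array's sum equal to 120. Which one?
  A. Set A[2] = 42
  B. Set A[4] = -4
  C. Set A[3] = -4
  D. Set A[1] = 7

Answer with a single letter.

Option A: A[2] 44->42, delta=-2, new_sum=122+(-2)=120 <-- matches target
Option B: A[4] -8->-4, delta=4, new_sum=122+(4)=126
Option C: A[3] 0->-4, delta=-4, new_sum=122+(-4)=118
Option D: A[1] 43->7, delta=-36, new_sum=122+(-36)=86

Answer: A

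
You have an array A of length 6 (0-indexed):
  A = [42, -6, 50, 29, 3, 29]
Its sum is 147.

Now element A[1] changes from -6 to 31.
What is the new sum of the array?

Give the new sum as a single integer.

Old value at index 1: -6
New value at index 1: 31
Delta = 31 - -6 = 37
New sum = old_sum + delta = 147 + (37) = 184

Answer: 184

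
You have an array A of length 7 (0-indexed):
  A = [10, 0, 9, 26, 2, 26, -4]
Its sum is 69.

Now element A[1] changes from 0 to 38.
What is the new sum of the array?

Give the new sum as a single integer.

Old value at index 1: 0
New value at index 1: 38
Delta = 38 - 0 = 38
New sum = old_sum + delta = 69 + (38) = 107

Answer: 107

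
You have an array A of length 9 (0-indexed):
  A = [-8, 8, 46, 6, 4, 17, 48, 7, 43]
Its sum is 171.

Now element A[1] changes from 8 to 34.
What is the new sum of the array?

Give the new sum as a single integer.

Old value at index 1: 8
New value at index 1: 34
Delta = 34 - 8 = 26
New sum = old_sum + delta = 171 + (26) = 197

Answer: 197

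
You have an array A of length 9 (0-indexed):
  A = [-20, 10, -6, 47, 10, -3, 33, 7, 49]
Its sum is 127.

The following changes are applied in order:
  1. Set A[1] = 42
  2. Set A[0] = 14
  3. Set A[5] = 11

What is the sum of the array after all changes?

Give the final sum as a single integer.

Answer: 207

Derivation:
Initial sum: 127
Change 1: A[1] 10 -> 42, delta = 32, sum = 159
Change 2: A[0] -20 -> 14, delta = 34, sum = 193
Change 3: A[5] -3 -> 11, delta = 14, sum = 207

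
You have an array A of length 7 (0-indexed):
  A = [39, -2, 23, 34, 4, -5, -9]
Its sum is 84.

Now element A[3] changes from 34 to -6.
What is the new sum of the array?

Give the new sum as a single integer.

Old value at index 3: 34
New value at index 3: -6
Delta = -6 - 34 = -40
New sum = old_sum + delta = 84 + (-40) = 44

Answer: 44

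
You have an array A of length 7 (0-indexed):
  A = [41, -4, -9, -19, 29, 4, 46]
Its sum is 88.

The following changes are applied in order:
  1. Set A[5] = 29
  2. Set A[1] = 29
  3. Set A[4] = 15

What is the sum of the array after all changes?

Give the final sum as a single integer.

Initial sum: 88
Change 1: A[5] 4 -> 29, delta = 25, sum = 113
Change 2: A[1] -4 -> 29, delta = 33, sum = 146
Change 3: A[4] 29 -> 15, delta = -14, sum = 132

Answer: 132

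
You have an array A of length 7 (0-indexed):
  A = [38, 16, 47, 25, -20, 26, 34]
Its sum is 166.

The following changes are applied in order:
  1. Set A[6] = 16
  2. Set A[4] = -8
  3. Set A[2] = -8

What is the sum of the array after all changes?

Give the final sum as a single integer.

Initial sum: 166
Change 1: A[6] 34 -> 16, delta = -18, sum = 148
Change 2: A[4] -20 -> -8, delta = 12, sum = 160
Change 3: A[2] 47 -> -8, delta = -55, sum = 105

Answer: 105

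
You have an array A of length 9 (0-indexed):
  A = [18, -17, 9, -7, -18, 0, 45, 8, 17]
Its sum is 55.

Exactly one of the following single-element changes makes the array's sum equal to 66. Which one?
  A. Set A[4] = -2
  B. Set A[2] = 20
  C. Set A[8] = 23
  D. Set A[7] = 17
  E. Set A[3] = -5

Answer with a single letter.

Option A: A[4] -18->-2, delta=16, new_sum=55+(16)=71
Option B: A[2] 9->20, delta=11, new_sum=55+(11)=66 <-- matches target
Option C: A[8] 17->23, delta=6, new_sum=55+(6)=61
Option D: A[7] 8->17, delta=9, new_sum=55+(9)=64
Option E: A[3] -7->-5, delta=2, new_sum=55+(2)=57

Answer: B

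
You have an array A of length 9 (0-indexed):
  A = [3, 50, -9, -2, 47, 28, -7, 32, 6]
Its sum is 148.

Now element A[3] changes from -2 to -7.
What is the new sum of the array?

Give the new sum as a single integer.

Answer: 143

Derivation:
Old value at index 3: -2
New value at index 3: -7
Delta = -7 - -2 = -5
New sum = old_sum + delta = 148 + (-5) = 143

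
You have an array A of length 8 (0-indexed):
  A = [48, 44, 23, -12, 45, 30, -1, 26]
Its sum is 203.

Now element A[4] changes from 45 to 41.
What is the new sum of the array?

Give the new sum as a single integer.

Old value at index 4: 45
New value at index 4: 41
Delta = 41 - 45 = -4
New sum = old_sum + delta = 203 + (-4) = 199

Answer: 199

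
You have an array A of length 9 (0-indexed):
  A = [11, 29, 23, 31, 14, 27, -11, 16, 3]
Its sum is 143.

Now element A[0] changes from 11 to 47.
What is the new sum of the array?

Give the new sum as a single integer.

Old value at index 0: 11
New value at index 0: 47
Delta = 47 - 11 = 36
New sum = old_sum + delta = 143 + (36) = 179

Answer: 179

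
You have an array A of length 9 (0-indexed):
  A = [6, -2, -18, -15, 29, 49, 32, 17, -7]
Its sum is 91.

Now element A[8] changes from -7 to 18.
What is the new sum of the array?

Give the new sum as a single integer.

Answer: 116

Derivation:
Old value at index 8: -7
New value at index 8: 18
Delta = 18 - -7 = 25
New sum = old_sum + delta = 91 + (25) = 116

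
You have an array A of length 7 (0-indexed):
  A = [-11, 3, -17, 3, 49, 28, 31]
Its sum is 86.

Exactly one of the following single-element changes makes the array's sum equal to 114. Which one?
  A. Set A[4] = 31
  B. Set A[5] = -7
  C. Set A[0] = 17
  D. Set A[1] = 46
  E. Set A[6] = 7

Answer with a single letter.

Option A: A[4] 49->31, delta=-18, new_sum=86+(-18)=68
Option B: A[5] 28->-7, delta=-35, new_sum=86+(-35)=51
Option C: A[0] -11->17, delta=28, new_sum=86+(28)=114 <-- matches target
Option D: A[1] 3->46, delta=43, new_sum=86+(43)=129
Option E: A[6] 31->7, delta=-24, new_sum=86+(-24)=62

Answer: C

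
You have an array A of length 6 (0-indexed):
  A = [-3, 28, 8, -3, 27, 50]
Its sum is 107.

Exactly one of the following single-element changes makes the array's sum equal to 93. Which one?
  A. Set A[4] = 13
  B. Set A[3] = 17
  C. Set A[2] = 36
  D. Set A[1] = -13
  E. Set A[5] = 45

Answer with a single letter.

Answer: A

Derivation:
Option A: A[4] 27->13, delta=-14, new_sum=107+(-14)=93 <-- matches target
Option B: A[3] -3->17, delta=20, new_sum=107+(20)=127
Option C: A[2] 8->36, delta=28, new_sum=107+(28)=135
Option D: A[1] 28->-13, delta=-41, new_sum=107+(-41)=66
Option E: A[5] 50->45, delta=-5, new_sum=107+(-5)=102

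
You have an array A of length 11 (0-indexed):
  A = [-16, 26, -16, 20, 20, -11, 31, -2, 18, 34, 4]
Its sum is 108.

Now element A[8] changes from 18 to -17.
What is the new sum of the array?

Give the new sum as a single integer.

Old value at index 8: 18
New value at index 8: -17
Delta = -17 - 18 = -35
New sum = old_sum + delta = 108 + (-35) = 73

Answer: 73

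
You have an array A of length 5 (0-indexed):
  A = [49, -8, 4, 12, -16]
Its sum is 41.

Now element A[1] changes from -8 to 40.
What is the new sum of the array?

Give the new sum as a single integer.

Answer: 89

Derivation:
Old value at index 1: -8
New value at index 1: 40
Delta = 40 - -8 = 48
New sum = old_sum + delta = 41 + (48) = 89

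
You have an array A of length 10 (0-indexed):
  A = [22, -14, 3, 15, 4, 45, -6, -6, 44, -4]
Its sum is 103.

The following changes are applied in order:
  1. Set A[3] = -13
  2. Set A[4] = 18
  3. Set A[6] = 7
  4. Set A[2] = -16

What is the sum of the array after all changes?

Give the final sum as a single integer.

Answer: 83

Derivation:
Initial sum: 103
Change 1: A[3] 15 -> -13, delta = -28, sum = 75
Change 2: A[4] 4 -> 18, delta = 14, sum = 89
Change 3: A[6] -6 -> 7, delta = 13, sum = 102
Change 4: A[2] 3 -> -16, delta = -19, sum = 83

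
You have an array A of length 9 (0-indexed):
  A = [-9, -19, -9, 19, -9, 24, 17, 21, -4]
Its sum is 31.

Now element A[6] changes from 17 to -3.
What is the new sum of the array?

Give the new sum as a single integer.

Answer: 11

Derivation:
Old value at index 6: 17
New value at index 6: -3
Delta = -3 - 17 = -20
New sum = old_sum + delta = 31 + (-20) = 11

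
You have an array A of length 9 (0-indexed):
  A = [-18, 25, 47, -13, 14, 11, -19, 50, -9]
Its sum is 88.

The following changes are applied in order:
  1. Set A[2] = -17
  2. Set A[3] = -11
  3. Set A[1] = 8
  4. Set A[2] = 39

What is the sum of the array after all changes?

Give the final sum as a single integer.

Answer: 65

Derivation:
Initial sum: 88
Change 1: A[2] 47 -> -17, delta = -64, sum = 24
Change 2: A[3] -13 -> -11, delta = 2, sum = 26
Change 3: A[1] 25 -> 8, delta = -17, sum = 9
Change 4: A[2] -17 -> 39, delta = 56, sum = 65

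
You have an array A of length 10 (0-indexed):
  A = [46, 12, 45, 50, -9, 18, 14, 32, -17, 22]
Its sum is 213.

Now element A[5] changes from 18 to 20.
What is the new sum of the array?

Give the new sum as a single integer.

Old value at index 5: 18
New value at index 5: 20
Delta = 20 - 18 = 2
New sum = old_sum + delta = 213 + (2) = 215

Answer: 215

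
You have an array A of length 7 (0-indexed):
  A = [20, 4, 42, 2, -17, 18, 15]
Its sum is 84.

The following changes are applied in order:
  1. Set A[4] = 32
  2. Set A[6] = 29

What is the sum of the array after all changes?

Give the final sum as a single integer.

Answer: 147

Derivation:
Initial sum: 84
Change 1: A[4] -17 -> 32, delta = 49, sum = 133
Change 2: A[6] 15 -> 29, delta = 14, sum = 147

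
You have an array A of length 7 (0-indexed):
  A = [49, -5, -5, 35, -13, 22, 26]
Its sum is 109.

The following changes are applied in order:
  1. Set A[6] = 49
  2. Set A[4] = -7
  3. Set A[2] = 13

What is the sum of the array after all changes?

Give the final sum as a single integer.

Answer: 156

Derivation:
Initial sum: 109
Change 1: A[6] 26 -> 49, delta = 23, sum = 132
Change 2: A[4] -13 -> -7, delta = 6, sum = 138
Change 3: A[2] -5 -> 13, delta = 18, sum = 156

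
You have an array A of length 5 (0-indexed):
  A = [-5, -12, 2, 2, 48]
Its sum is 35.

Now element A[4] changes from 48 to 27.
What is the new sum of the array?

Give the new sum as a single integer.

Answer: 14

Derivation:
Old value at index 4: 48
New value at index 4: 27
Delta = 27 - 48 = -21
New sum = old_sum + delta = 35 + (-21) = 14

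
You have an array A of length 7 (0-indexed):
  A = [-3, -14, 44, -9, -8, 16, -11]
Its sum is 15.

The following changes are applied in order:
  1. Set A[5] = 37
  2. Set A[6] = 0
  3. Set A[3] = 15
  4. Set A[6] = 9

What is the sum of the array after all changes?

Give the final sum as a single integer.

Answer: 80

Derivation:
Initial sum: 15
Change 1: A[5] 16 -> 37, delta = 21, sum = 36
Change 2: A[6] -11 -> 0, delta = 11, sum = 47
Change 3: A[3] -9 -> 15, delta = 24, sum = 71
Change 4: A[6] 0 -> 9, delta = 9, sum = 80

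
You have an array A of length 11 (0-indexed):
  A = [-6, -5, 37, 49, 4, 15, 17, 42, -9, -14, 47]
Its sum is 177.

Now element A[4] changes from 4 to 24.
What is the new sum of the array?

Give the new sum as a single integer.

Old value at index 4: 4
New value at index 4: 24
Delta = 24 - 4 = 20
New sum = old_sum + delta = 177 + (20) = 197

Answer: 197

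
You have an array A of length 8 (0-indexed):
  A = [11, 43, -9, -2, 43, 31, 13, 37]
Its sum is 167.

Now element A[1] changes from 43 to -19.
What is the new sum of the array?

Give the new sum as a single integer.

Answer: 105

Derivation:
Old value at index 1: 43
New value at index 1: -19
Delta = -19 - 43 = -62
New sum = old_sum + delta = 167 + (-62) = 105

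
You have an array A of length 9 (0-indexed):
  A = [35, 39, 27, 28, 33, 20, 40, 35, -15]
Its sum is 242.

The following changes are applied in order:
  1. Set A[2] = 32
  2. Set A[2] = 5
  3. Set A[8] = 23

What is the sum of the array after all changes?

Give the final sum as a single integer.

Initial sum: 242
Change 1: A[2] 27 -> 32, delta = 5, sum = 247
Change 2: A[2] 32 -> 5, delta = -27, sum = 220
Change 3: A[8] -15 -> 23, delta = 38, sum = 258

Answer: 258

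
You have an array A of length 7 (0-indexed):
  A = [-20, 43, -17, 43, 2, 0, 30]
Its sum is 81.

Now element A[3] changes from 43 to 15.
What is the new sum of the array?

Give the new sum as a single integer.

Old value at index 3: 43
New value at index 3: 15
Delta = 15 - 43 = -28
New sum = old_sum + delta = 81 + (-28) = 53

Answer: 53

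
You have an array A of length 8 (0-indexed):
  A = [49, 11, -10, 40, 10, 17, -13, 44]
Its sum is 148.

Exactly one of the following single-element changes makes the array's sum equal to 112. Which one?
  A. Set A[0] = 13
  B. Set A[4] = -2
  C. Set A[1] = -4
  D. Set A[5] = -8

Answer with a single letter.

Option A: A[0] 49->13, delta=-36, new_sum=148+(-36)=112 <-- matches target
Option B: A[4] 10->-2, delta=-12, new_sum=148+(-12)=136
Option C: A[1] 11->-4, delta=-15, new_sum=148+(-15)=133
Option D: A[5] 17->-8, delta=-25, new_sum=148+(-25)=123

Answer: A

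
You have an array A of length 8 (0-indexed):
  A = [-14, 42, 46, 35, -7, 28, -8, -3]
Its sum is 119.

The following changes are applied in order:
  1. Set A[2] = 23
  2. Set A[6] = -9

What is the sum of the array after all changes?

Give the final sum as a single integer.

Answer: 95

Derivation:
Initial sum: 119
Change 1: A[2] 46 -> 23, delta = -23, sum = 96
Change 2: A[6] -8 -> -9, delta = -1, sum = 95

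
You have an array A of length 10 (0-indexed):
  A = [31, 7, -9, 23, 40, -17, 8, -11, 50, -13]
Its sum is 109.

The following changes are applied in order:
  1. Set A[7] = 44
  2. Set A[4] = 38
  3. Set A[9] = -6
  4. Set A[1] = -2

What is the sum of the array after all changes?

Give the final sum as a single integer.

Initial sum: 109
Change 1: A[7] -11 -> 44, delta = 55, sum = 164
Change 2: A[4] 40 -> 38, delta = -2, sum = 162
Change 3: A[9] -13 -> -6, delta = 7, sum = 169
Change 4: A[1] 7 -> -2, delta = -9, sum = 160

Answer: 160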